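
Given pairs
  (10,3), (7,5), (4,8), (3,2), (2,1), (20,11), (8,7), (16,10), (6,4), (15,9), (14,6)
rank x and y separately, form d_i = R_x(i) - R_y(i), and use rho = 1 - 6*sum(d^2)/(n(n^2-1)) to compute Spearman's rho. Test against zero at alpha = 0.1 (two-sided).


Step 1: Rank x and y separately (midranks; no ties here).
rank(x): 10->7, 7->5, 4->3, 3->2, 2->1, 20->11, 8->6, 16->10, 6->4, 15->9, 14->8
rank(y): 3->3, 5->5, 8->8, 2->2, 1->1, 11->11, 7->7, 10->10, 4->4, 9->9, 6->6
Step 2: d_i = R_x(i) - R_y(i); compute d_i^2.
  (7-3)^2=16, (5-5)^2=0, (3-8)^2=25, (2-2)^2=0, (1-1)^2=0, (11-11)^2=0, (6-7)^2=1, (10-10)^2=0, (4-4)^2=0, (9-9)^2=0, (8-6)^2=4
sum(d^2) = 46.
Step 3: rho = 1 - 6*46 / (11*(11^2 - 1)) = 1 - 276/1320 = 0.790909.
Step 4: Under H0, t = rho * sqrt((n-2)/(1-rho^2)) = 3.8774 ~ t(9).
Step 5: Two-sided p-value from the t-distribution with 9 df = 0.003746.
Step 6: alpha = 0.1. reject H0.

rho = 0.7909, p = 0.003746, reject H0 at alpha = 0.1.


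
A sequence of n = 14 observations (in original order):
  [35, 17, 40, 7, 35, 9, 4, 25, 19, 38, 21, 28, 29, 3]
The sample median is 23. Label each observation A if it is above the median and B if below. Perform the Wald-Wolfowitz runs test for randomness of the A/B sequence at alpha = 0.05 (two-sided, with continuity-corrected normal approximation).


Step 1: Compute median = 23; label A = above, B = below.
Labels in order: ABABABBABABAAB  (n_A = 7, n_B = 7)
Step 2: Count runs R = 12.
Step 3: Under H0 (random ordering), E[R] = 2*n_A*n_B/(n_A+n_B) + 1 = 2*7*7/14 + 1 = 8.0000.
        Var[R] = 2*n_A*n_B*(2*n_A*n_B - n_A - n_B) / ((n_A+n_B)^2 * (n_A+n_B-1)) = 8232/2548 = 3.2308.
        SD[R] = 1.7974.
Step 4: Continuity-corrected z = (R - 0.5 - E[R]) / SD[R] = (12 - 0.5 - 8.0000) / 1.7974 = 1.9472.
Step 5: Two-sided p-value via normal approximation = 2*(1 - Phi(|z|)) = 0.051508.
Step 6: alpha = 0.05. fail to reject H0.

R = 12, z = 1.9472, p = 0.051508, fail to reject H0.


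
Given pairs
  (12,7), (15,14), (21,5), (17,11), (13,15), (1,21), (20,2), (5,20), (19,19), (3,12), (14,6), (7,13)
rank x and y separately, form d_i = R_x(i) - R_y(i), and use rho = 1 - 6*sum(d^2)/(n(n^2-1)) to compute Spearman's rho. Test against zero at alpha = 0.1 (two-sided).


Step 1: Rank x and y separately (midranks; no ties here).
rank(x): 12->5, 15->8, 21->12, 17->9, 13->6, 1->1, 20->11, 5->3, 19->10, 3->2, 14->7, 7->4
rank(y): 7->4, 14->8, 5->2, 11->5, 15->9, 21->12, 2->1, 20->11, 19->10, 12->6, 6->3, 13->7
Step 2: d_i = R_x(i) - R_y(i); compute d_i^2.
  (5-4)^2=1, (8-8)^2=0, (12-2)^2=100, (9-5)^2=16, (6-9)^2=9, (1-12)^2=121, (11-1)^2=100, (3-11)^2=64, (10-10)^2=0, (2-6)^2=16, (7-3)^2=16, (4-7)^2=9
sum(d^2) = 452.
Step 3: rho = 1 - 6*452 / (12*(12^2 - 1)) = 1 - 2712/1716 = -0.580420.
Step 4: Under H0, t = rho * sqrt((n-2)/(1-rho^2)) = -2.2540 ~ t(10).
Step 5: Two-sided p-value from the t-distribution with 10 df = 0.047856.
Step 6: alpha = 0.1. reject H0.

rho = -0.5804, p = 0.047856, reject H0 at alpha = 0.1.


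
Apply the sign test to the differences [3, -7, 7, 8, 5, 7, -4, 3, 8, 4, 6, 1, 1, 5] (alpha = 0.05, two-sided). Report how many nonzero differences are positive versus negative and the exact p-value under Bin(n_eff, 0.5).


Step 1: Discard zero differences. Original n = 14; n_eff = number of nonzero differences = 14.
Nonzero differences (with sign): +3, -7, +7, +8, +5, +7, -4, +3, +8, +4, +6, +1, +1, +5
Step 2: Count signs: positive = 12, negative = 2.
Step 3: Under H0: P(positive) = 0.5, so the number of positives S ~ Bin(14, 0.5).
Step 4: Two-sided exact p-value = sum of Bin(14,0.5) probabilities at or below the observed probability = 0.012939.
Step 5: alpha = 0.05. reject H0.

n_eff = 14, pos = 12, neg = 2, p = 0.012939, reject H0.


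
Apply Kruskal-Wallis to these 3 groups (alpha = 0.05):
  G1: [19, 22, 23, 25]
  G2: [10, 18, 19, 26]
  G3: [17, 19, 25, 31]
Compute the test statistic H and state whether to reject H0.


Step 1: Combine all N = 12 observations and assign midranks.
sorted (value, group, rank): (10,G2,1), (17,G3,2), (18,G2,3), (19,G1,5), (19,G2,5), (19,G3,5), (22,G1,7), (23,G1,8), (25,G1,9.5), (25,G3,9.5), (26,G2,11), (31,G3,12)
Step 2: Sum ranks within each group.
R_1 = 29.5 (n_1 = 4)
R_2 = 20 (n_2 = 4)
R_3 = 28.5 (n_3 = 4)
Step 3: H = 12/(N(N+1)) * sum(R_i^2/n_i) - 3(N+1)
     = 12/(12*13) * (29.5^2/4 + 20^2/4 + 28.5^2/4) - 3*13
     = 0.076923 * 520.625 - 39
     = 1.048077.
Step 4: Ties present; correction factor C = 1 - 30/(12^3 - 12) = 0.982517. Corrected H = 1.048077 / 0.982517 = 1.066726.
Step 5: Under H0, H ~ chi^2(2); p-value = 0.586629.
Step 6: alpha = 0.05. fail to reject H0.

H = 1.0667, df = 2, p = 0.586629, fail to reject H0.


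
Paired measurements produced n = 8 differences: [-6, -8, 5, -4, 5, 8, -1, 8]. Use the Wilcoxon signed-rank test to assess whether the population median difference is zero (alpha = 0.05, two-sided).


Step 1: Drop any zero differences (none here) and take |d_i|.
|d| = [6, 8, 5, 4, 5, 8, 1, 8]
Step 2: Midrank |d_i| (ties get averaged ranks).
ranks: |6|->5, |8|->7, |5|->3.5, |4|->2, |5|->3.5, |8|->7, |1|->1, |8|->7
Step 3: Attach original signs; sum ranks with positive sign and with negative sign.
W+ = 3.5 + 3.5 + 7 + 7 = 21
W- = 5 + 7 + 2 + 1 = 15
(Check: W+ + W- = 36 should equal n(n+1)/2 = 36.)
Step 4: Test statistic W = min(W+, W-) = 15.
Step 5: Ties in |d|, so use the tie-corrected normal approximation.
        E[W] = n(n+1)/4 = 8*9/4 = 18.
        Tie groups: |d|=5 (t=2), |d|=8 (t=3); sum(t^3 - t) = 30.
        Var[W] = n(n+1)(2n+1)/24 - sum(t^3-t)/48 = 1224/24 - 30/48 = 50.375.
        z = (W - E[W]) / sqrt(Var[W]) = (15 - 18) / 7.0975 = -0.4227.
        Two-sided p = 2*Phi(z) = 0.672527.
Step 6: alpha = 0.05. fail to reject H0.

W+ = 21, W- = 15, W = min = 15, p = 0.672527, fail to reject H0.


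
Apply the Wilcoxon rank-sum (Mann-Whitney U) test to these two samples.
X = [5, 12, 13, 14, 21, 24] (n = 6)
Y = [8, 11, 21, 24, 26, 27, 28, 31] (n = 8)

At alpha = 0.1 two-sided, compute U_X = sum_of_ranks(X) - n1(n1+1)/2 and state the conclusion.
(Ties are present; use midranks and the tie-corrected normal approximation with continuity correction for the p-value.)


Step 1: Combine and sort all 14 observations; assign midranks.
sorted (value, group): (5,X), (8,Y), (11,Y), (12,X), (13,X), (14,X), (21,X), (21,Y), (24,X), (24,Y), (26,Y), (27,Y), (28,Y), (31,Y)
ranks: 5->1, 8->2, 11->3, 12->4, 13->5, 14->6, 21->7.5, 21->7.5, 24->9.5, 24->9.5, 26->11, 27->12, 28->13, 31->14
Step 2: Rank sum for X: R1 = 1 + 4 + 5 + 6 + 7.5 + 9.5 = 33.
Step 3: U_X = R1 - n1(n1+1)/2 = 33 - 6*7/2 = 33 - 21 = 12.
       U_Y = n1*n2 - U_X = 48 - 12 = 36.
Step 4: Ties are present, so use the tie-corrected normal approximation (with continuity correction) for the p-value.
Step 5: p-value = 0.136773; compare to alpha = 0.1. fail to reject H0.

U_X = 12, p = 0.136773, fail to reject H0 at alpha = 0.1.


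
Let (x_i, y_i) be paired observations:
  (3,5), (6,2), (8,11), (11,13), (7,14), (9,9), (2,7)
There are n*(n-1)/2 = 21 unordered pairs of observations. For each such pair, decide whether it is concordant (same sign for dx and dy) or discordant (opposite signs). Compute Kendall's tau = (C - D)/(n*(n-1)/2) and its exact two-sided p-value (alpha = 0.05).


Step 1: Enumerate the 21 unordered pairs (i,j) with i<j and classify each by sign(x_j-x_i) * sign(y_j-y_i).
  (1,2):dx=+3,dy=-3->D; (1,3):dx=+5,dy=+6->C; (1,4):dx=+8,dy=+8->C; (1,5):dx=+4,dy=+9->C
  (1,6):dx=+6,dy=+4->C; (1,7):dx=-1,dy=+2->D; (2,3):dx=+2,dy=+9->C; (2,4):dx=+5,dy=+11->C
  (2,5):dx=+1,dy=+12->C; (2,6):dx=+3,dy=+7->C; (2,7):dx=-4,dy=+5->D; (3,4):dx=+3,dy=+2->C
  (3,5):dx=-1,dy=+3->D; (3,6):dx=+1,dy=-2->D; (3,7):dx=-6,dy=-4->C; (4,5):dx=-4,dy=+1->D
  (4,6):dx=-2,dy=-4->C; (4,7):dx=-9,dy=-6->C; (5,6):dx=+2,dy=-5->D; (5,7):dx=-5,dy=-7->C
  (6,7):dx=-7,dy=-2->C
Step 2: C = 14, D = 7, total pairs = 21.
Step 3: tau = (C - D)/(n(n-1)/2) = (14 - 7)/21 = 0.333333.
Step 4: Exact two-sided p-value (enumerate n! = 5040 permutations of y under H0): p = 0.381349.
Step 5: alpha = 0.05. fail to reject H0.

tau_b = 0.3333 (C=14, D=7), p = 0.381349, fail to reject H0.


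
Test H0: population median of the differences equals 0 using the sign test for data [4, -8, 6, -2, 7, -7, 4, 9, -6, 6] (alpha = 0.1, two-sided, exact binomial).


Step 1: Discard zero differences. Original n = 10; n_eff = number of nonzero differences = 10.
Nonzero differences (with sign): +4, -8, +6, -2, +7, -7, +4, +9, -6, +6
Step 2: Count signs: positive = 6, negative = 4.
Step 3: Under H0: P(positive) = 0.5, so the number of positives S ~ Bin(10, 0.5).
Step 4: Two-sided exact p-value = sum of Bin(10,0.5) probabilities at or below the observed probability = 0.753906.
Step 5: alpha = 0.1. fail to reject H0.

n_eff = 10, pos = 6, neg = 4, p = 0.753906, fail to reject H0.


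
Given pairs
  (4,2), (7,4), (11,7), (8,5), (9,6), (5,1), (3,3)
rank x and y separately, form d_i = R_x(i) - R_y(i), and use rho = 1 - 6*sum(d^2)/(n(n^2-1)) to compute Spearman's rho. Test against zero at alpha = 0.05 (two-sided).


Step 1: Rank x and y separately (midranks; no ties here).
rank(x): 4->2, 7->4, 11->7, 8->5, 9->6, 5->3, 3->1
rank(y): 2->2, 4->4, 7->7, 5->5, 6->6, 1->1, 3->3
Step 2: d_i = R_x(i) - R_y(i); compute d_i^2.
  (2-2)^2=0, (4-4)^2=0, (7-7)^2=0, (5-5)^2=0, (6-6)^2=0, (3-1)^2=4, (1-3)^2=4
sum(d^2) = 8.
Step 3: rho = 1 - 6*8 / (7*(7^2 - 1)) = 1 - 48/336 = 0.857143.
Step 4: Under H0, t = rho * sqrt((n-2)/(1-rho^2)) = 3.7210 ~ t(5).
Step 5: Two-sided p-value from the t-distribution with 5 df = 0.013697.
Step 6: alpha = 0.05. reject H0.

rho = 0.8571, p = 0.013697, reject H0 at alpha = 0.05.


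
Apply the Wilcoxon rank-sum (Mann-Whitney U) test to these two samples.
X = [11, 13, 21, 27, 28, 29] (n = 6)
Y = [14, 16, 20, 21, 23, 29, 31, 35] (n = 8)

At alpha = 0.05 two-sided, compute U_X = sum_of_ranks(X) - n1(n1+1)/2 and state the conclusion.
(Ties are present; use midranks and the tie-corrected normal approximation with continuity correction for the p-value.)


Step 1: Combine and sort all 14 observations; assign midranks.
sorted (value, group): (11,X), (13,X), (14,Y), (16,Y), (20,Y), (21,X), (21,Y), (23,Y), (27,X), (28,X), (29,X), (29,Y), (31,Y), (35,Y)
ranks: 11->1, 13->2, 14->3, 16->4, 20->5, 21->6.5, 21->6.5, 23->8, 27->9, 28->10, 29->11.5, 29->11.5, 31->13, 35->14
Step 2: Rank sum for X: R1 = 1 + 2 + 6.5 + 9 + 10 + 11.5 = 40.
Step 3: U_X = R1 - n1(n1+1)/2 = 40 - 6*7/2 = 40 - 21 = 19.
       U_Y = n1*n2 - U_X = 48 - 19 = 29.
Step 4: Ties are present, so use the tie-corrected normal approximation (with continuity correction) for the p-value.
Step 5: p-value = 0.560413; compare to alpha = 0.05. fail to reject H0.

U_X = 19, p = 0.560413, fail to reject H0 at alpha = 0.05.


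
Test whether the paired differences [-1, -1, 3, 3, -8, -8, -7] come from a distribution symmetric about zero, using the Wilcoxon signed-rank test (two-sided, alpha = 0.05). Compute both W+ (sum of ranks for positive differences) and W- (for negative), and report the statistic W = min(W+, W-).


Step 1: Drop any zero differences (none here) and take |d_i|.
|d| = [1, 1, 3, 3, 8, 8, 7]
Step 2: Midrank |d_i| (ties get averaged ranks).
ranks: |1|->1.5, |1|->1.5, |3|->3.5, |3|->3.5, |8|->6.5, |8|->6.5, |7|->5
Step 3: Attach original signs; sum ranks with positive sign and with negative sign.
W+ = 3.5 + 3.5 = 7
W- = 1.5 + 1.5 + 6.5 + 6.5 + 5 = 21
(Check: W+ + W- = 28 should equal n(n+1)/2 = 28.)
Step 4: Test statistic W = min(W+, W-) = 7.
Step 5: Ties in |d|, so use the tie-corrected normal approximation.
        E[W] = n(n+1)/4 = 7*8/4 = 14.
        Tie groups: |d|=1 (t=2), |d|=3 (t=2), |d|=8 (t=2); sum(t^3 - t) = 18.
        Var[W] = n(n+1)(2n+1)/24 - sum(t^3-t)/48 = 840/24 - 18/48 = 34.625.
        z = (W - E[W]) / sqrt(Var[W]) = (7 - 14) / 5.8843 = -1.1896.
        Two-sided p = 2*Phi(z) = 0.234201.
Step 6: alpha = 0.05. fail to reject H0.

W+ = 7, W- = 21, W = min = 7, p = 0.234201, fail to reject H0.


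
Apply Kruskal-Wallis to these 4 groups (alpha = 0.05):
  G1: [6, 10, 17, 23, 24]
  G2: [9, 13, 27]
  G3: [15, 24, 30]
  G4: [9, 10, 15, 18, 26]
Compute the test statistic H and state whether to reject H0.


Step 1: Combine all N = 16 observations and assign midranks.
sorted (value, group, rank): (6,G1,1), (9,G2,2.5), (9,G4,2.5), (10,G1,4.5), (10,G4,4.5), (13,G2,6), (15,G3,7.5), (15,G4,7.5), (17,G1,9), (18,G4,10), (23,G1,11), (24,G1,12.5), (24,G3,12.5), (26,G4,14), (27,G2,15), (30,G3,16)
Step 2: Sum ranks within each group.
R_1 = 38 (n_1 = 5)
R_2 = 23.5 (n_2 = 3)
R_3 = 36 (n_3 = 3)
R_4 = 38.5 (n_4 = 5)
Step 3: H = 12/(N(N+1)) * sum(R_i^2/n_i) - 3(N+1)
     = 12/(16*17) * (38^2/5 + 23.5^2/3 + 36^2/3 + 38.5^2/5) - 3*17
     = 0.044118 * 1201.33 - 51
     = 2.000000.
Step 4: Ties present; correction factor C = 1 - 24/(16^3 - 16) = 0.994118. Corrected H = 2.000000 / 0.994118 = 2.011834.
Step 5: Under H0, H ~ chi^2(3); p-value = 0.569954.
Step 6: alpha = 0.05. fail to reject H0.

H = 2.0118, df = 3, p = 0.569954, fail to reject H0.


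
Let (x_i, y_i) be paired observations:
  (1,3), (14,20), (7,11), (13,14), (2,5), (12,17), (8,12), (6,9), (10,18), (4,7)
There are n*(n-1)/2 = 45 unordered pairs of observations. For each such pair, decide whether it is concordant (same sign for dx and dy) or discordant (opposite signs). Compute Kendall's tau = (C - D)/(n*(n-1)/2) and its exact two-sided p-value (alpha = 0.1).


Step 1: Enumerate the 45 unordered pairs (i,j) with i<j and classify each by sign(x_j-x_i) * sign(y_j-y_i).
  (1,2):dx=+13,dy=+17->C; (1,3):dx=+6,dy=+8->C; (1,4):dx=+12,dy=+11->C; (1,5):dx=+1,dy=+2->C
  (1,6):dx=+11,dy=+14->C; (1,7):dx=+7,dy=+9->C; (1,8):dx=+5,dy=+6->C; (1,9):dx=+9,dy=+15->C
  (1,10):dx=+3,dy=+4->C; (2,3):dx=-7,dy=-9->C; (2,4):dx=-1,dy=-6->C; (2,5):dx=-12,dy=-15->C
  (2,6):dx=-2,dy=-3->C; (2,7):dx=-6,dy=-8->C; (2,8):dx=-8,dy=-11->C; (2,9):dx=-4,dy=-2->C
  (2,10):dx=-10,dy=-13->C; (3,4):dx=+6,dy=+3->C; (3,5):dx=-5,dy=-6->C; (3,6):dx=+5,dy=+6->C
  (3,7):dx=+1,dy=+1->C; (3,8):dx=-1,dy=-2->C; (3,9):dx=+3,dy=+7->C; (3,10):dx=-3,dy=-4->C
  (4,5):dx=-11,dy=-9->C; (4,6):dx=-1,dy=+3->D; (4,7):dx=-5,dy=-2->C; (4,8):dx=-7,dy=-5->C
  (4,9):dx=-3,dy=+4->D; (4,10):dx=-9,dy=-7->C; (5,6):dx=+10,dy=+12->C; (5,7):dx=+6,dy=+7->C
  (5,8):dx=+4,dy=+4->C; (5,9):dx=+8,dy=+13->C; (5,10):dx=+2,dy=+2->C; (6,7):dx=-4,dy=-5->C
  (6,8):dx=-6,dy=-8->C; (6,9):dx=-2,dy=+1->D; (6,10):dx=-8,dy=-10->C; (7,8):dx=-2,dy=-3->C
  (7,9):dx=+2,dy=+6->C; (7,10):dx=-4,dy=-5->C; (8,9):dx=+4,dy=+9->C; (8,10):dx=-2,dy=-2->C
  (9,10):dx=-6,dy=-11->C
Step 2: C = 42, D = 3, total pairs = 45.
Step 3: tau = (C - D)/(n(n-1)/2) = (42 - 3)/45 = 0.866667.
Step 4: Exact two-sided p-value (enumerate n! = 3628800 permutations of y under H0): p = 0.000115.
Step 5: alpha = 0.1. reject H0.

tau_b = 0.8667 (C=42, D=3), p = 0.000115, reject H0.


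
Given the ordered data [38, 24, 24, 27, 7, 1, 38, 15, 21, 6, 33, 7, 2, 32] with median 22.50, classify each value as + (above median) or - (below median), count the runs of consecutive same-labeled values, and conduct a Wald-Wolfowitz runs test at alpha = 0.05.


Step 1: Compute median = 22.50; label A = above, B = below.
Labels in order: AAAABBABBBABBA  (n_A = 7, n_B = 7)
Step 2: Count runs R = 7.
Step 3: Under H0 (random ordering), E[R] = 2*n_A*n_B/(n_A+n_B) + 1 = 2*7*7/14 + 1 = 8.0000.
        Var[R] = 2*n_A*n_B*(2*n_A*n_B - n_A - n_B) / ((n_A+n_B)^2 * (n_A+n_B-1)) = 8232/2548 = 3.2308.
        SD[R] = 1.7974.
Step 4: Continuity-corrected z = (R + 0.5 - E[R]) / SD[R] = (7 + 0.5 - 8.0000) / 1.7974 = -0.2782.
Step 5: Two-sided p-value via normal approximation = 2*(1 - Phi(|z|)) = 0.780879.
Step 6: alpha = 0.05. fail to reject H0.

R = 7, z = -0.2782, p = 0.780879, fail to reject H0.


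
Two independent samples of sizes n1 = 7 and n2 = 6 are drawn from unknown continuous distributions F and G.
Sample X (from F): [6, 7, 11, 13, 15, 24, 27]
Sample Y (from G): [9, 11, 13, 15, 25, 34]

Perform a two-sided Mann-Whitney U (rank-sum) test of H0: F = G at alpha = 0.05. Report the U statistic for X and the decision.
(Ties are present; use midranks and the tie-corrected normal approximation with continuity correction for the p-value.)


Step 1: Combine and sort all 13 observations; assign midranks.
sorted (value, group): (6,X), (7,X), (9,Y), (11,X), (11,Y), (13,X), (13,Y), (15,X), (15,Y), (24,X), (25,Y), (27,X), (34,Y)
ranks: 6->1, 7->2, 9->3, 11->4.5, 11->4.5, 13->6.5, 13->6.5, 15->8.5, 15->8.5, 24->10, 25->11, 27->12, 34->13
Step 2: Rank sum for X: R1 = 1 + 2 + 4.5 + 6.5 + 8.5 + 10 + 12 = 44.5.
Step 3: U_X = R1 - n1(n1+1)/2 = 44.5 - 7*8/2 = 44.5 - 28 = 16.5.
       U_Y = n1*n2 - U_X = 42 - 16.5 = 25.5.
Step 4: Ties are present, so use the tie-corrected normal approximation (with continuity correction) for the p-value.
Step 5: p-value = 0.566104; compare to alpha = 0.05. fail to reject H0.

U_X = 16.5, p = 0.566104, fail to reject H0 at alpha = 0.05.


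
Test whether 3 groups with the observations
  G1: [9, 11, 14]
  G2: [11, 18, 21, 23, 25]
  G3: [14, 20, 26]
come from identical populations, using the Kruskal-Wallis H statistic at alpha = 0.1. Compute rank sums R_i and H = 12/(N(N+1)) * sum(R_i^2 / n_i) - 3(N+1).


Step 1: Combine all N = 11 observations and assign midranks.
sorted (value, group, rank): (9,G1,1), (11,G1,2.5), (11,G2,2.5), (14,G1,4.5), (14,G3,4.5), (18,G2,6), (20,G3,7), (21,G2,8), (23,G2,9), (25,G2,10), (26,G3,11)
Step 2: Sum ranks within each group.
R_1 = 8 (n_1 = 3)
R_2 = 35.5 (n_2 = 5)
R_3 = 22.5 (n_3 = 3)
Step 3: H = 12/(N(N+1)) * sum(R_i^2/n_i) - 3(N+1)
     = 12/(11*12) * (8^2/3 + 35.5^2/5 + 22.5^2/3) - 3*12
     = 0.090909 * 442.133 - 36
     = 4.193939.
Step 4: Ties present; correction factor C = 1 - 12/(11^3 - 11) = 0.990909. Corrected H = 4.193939 / 0.990909 = 4.232416.
Step 5: Under H0, H ~ chi^2(2); p-value = 0.120488.
Step 6: alpha = 0.1. fail to reject H0.

H = 4.2324, df = 2, p = 0.120488, fail to reject H0.


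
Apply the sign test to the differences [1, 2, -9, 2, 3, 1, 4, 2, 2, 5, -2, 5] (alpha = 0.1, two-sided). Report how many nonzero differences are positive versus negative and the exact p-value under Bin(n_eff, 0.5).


Step 1: Discard zero differences. Original n = 12; n_eff = number of nonzero differences = 12.
Nonzero differences (with sign): +1, +2, -9, +2, +3, +1, +4, +2, +2, +5, -2, +5
Step 2: Count signs: positive = 10, negative = 2.
Step 3: Under H0: P(positive) = 0.5, so the number of positives S ~ Bin(12, 0.5).
Step 4: Two-sided exact p-value = sum of Bin(12,0.5) probabilities at or below the observed probability = 0.038574.
Step 5: alpha = 0.1. reject H0.

n_eff = 12, pos = 10, neg = 2, p = 0.038574, reject H0.


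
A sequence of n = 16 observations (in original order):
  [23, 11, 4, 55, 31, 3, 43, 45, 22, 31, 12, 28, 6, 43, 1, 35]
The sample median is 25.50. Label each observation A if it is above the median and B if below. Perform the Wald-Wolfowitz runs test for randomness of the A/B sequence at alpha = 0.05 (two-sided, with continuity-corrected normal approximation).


Step 1: Compute median = 25.50; label A = above, B = below.
Labels in order: BBBAABAABABABABA  (n_A = 8, n_B = 8)
Step 2: Count runs R = 12.
Step 3: Under H0 (random ordering), E[R] = 2*n_A*n_B/(n_A+n_B) + 1 = 2*8*8/16 + 1 = 9.0000.
        Var[R] = 2*n_A*n_B*(2*n_A*n_B - n_A - n_B) / ((n_A+n_B)^2 * (n_A+n_B-1)) = 14336/3840 = 3.7333.
        SD[R] = 1.9322.
Step 4: Continuity-corrected z = (R - 0.5 - E[R]) / SD[R] = (12 - 0.5 - 9.0000) / 1.9322 = 1.2939.
Step 5: Two-sided p-value via normal approximation = 2*(1 - Phi(|z|)) = 0.195709.
Step 6: alpha = 0.05. fail to reject H0.

R = 12, z = 1.2939, p = 0.195709, fail to reject H0.


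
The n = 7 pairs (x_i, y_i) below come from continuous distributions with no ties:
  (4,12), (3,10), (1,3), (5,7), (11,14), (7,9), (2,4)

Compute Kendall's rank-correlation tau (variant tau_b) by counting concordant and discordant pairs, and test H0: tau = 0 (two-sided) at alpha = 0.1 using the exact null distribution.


Step 1: Enumerate the 21 unordered pairs (i,j) with i<j and classify each by sign(x_j-x_i) * sign(y_j-y_i).
  (1,2):dx=-1,dy=-2->C; (1,3):dx=-3,dy=-9->C; (1,4):dx=+1,dy=-5->D; (1,5):dx=+7,dy=+2->C
  (1,6):dx=+3,dy=-3->D; (1,7):dx=-2,dy=-8->C; (2,3):dx=-2,dy=-7->C; (2,4):dx=+2,dy=-3->D
  (2,5):dx=+8,dy=+4->C; (2,6):dx=+4,dy=-1->D; (2,7):dx=-1,dy=-6->C; (3,4):dx=+4,dy=+4->C
  (3,5):dx=+10,dy=+11->C; (3,6):dx=+6,dy=+6->C; (3,7):dx=+1,dy=+1->C; (4,5):dx=+6,dy=+7->C
  (4,6):dx=+2,dy=+2->C; (4,7):dx=-3,dy=-3->C; (5,6):dx=-4,dy=-5->C; (5,7):dx=-9,dy=-10->C
  (6,7):dx=-5,dy=-5->C
Step 2: C = 17, D = 4, total pairs = 21.
Step 3: tau = (C - D)/(n(n-1)/2) = (17 - 4)/21 = 0.619048.
Step 4: Exact two-sided p-value (enumerate n! = 5040 permutations of y under H0): p = 0.069048.
Step 5: alpha = 0.1. reject H0.

tau_b = 0.6190 (C=17, D=4), p = 0.069048, reject H0.


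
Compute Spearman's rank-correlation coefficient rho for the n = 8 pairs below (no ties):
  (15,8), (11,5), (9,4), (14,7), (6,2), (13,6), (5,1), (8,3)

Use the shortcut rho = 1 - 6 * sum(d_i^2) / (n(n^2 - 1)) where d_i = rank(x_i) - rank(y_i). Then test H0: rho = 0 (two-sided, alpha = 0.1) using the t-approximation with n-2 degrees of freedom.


Step 1: Rank x and y separately (midranks; no ties here).
rank(x): 15->8, 11->5, 9->4, 14->7, 6->2, 13->6, 5->1, 8->3
rank(y): 8->8, 5->5, 4->4, 7->7, 2->2, 6->6, 1->1, 3->3
Step 2: d_i = R_x(i) - R_y(i); compute d_i^2.
  (8-8)^2=0, (5-5)^2=0, (4-4)^2=0, (7-7)^2=0, (2-2)^2=0, (6-6)^2=0, (1-1)^2=0, (3-3)^2=0
sum(d^2) = 0.
Step 3: rho = 1 - 6*0 / (8*(8^2 - 1)) = 1 - 0/504 = 1.000000.
Step 5: Two-sided p-value from the t-distribution with 6 df = 0.000000.
Step 6: alpha = 0.1. reject H0.

rho = 1.0000, p = 0.000000, reject H0 at alpha = 0.1.


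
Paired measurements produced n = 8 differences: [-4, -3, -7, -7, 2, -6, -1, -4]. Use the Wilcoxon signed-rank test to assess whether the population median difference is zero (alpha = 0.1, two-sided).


Step 1: Drop any zero differences (none here) and take |d_i|.
|d| = [4, 3, 7, 7, 2, 6, 1, 4]
Step 2: Midrank |d_i| (ties get averaged ranks).
ranks: |4|->4.5, |3|->3, |7|->7.5, |7|->7.5, |2|->2, |6|->6, |1|->1, |4|->4.5
Step 3: Attach original signs; sum ranks with positive sign and with negative sign.
W+ = 2 = 2
W- = 4.5 + 3 + 7.5 + 7.5 + 6 + 1 + 4.5 = 34
(Check: W+ + W- = 36 should equal n(n+1)/2 = 36.)
Step 4: Test statistic W = min(W+, W-) = 2.
Step 5: Ties in |d|, so use the tie-corrected normal approximation.
        E[W] = n(n+1)/4 = 8*9/4 = 18.
        Tie groups: |d|=4 (t=2), |d|=7 (t=2); sum(t^3 - t) = 12.
        Var[W] = n(n+1)(2n+1)/24 - sum(t^3-t)/48 = 1224/24 - 12/48 = 50.75.
        z = (W - E[W]) / sqrt(Var[W]) = (2 - 18) / 7.1239 = -2.2460.
        Two-sided p = 2*Phi(z) = 0.024707.
Step 6: alpha = 0.1. reject H0.

W+ = 2, W- = 34, W = min = 2, p = 0.024707, reject H0.


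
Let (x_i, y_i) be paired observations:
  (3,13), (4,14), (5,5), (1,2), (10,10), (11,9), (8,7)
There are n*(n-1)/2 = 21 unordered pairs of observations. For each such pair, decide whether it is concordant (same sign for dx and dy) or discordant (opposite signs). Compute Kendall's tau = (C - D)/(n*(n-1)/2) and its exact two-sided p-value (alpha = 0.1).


Step 1: Enumerate the 21 unordered pairs (i,j) with i<j and classify each by sign(x_j-x_i) * sign(y_j-y_i).
  (1,2):dx=+1,dy=+1->C; (1,3):dx=+2,dy=-8->D; (1,4):dx=-2,dy=-11->C; (1,5):dx=+7,dy=-3->D
  (1,6):dx=+8,dy=-4->D; (1,7):dx=+5,dy=-6->D; (2,3):dx=+1,dy=-9->D; (2,4):dx=-3,dy=-12->C
  (2,5):dx=+6,dy=-4->D; (2,6):dx=+7,dy=-5->D; (2,7):dx=+4,dy=-7->D; (3,4):dx=-4,dy=-3->C
  (3,5):dx=+5,dy=+5->C; (3,6):dx=+6,dy=+4->C; (3,7):dx=+3,dy=+2->C; (4,5):dx=+9,dy=+8->C
  (4,6):dx=+10,dy=+7->C; (4,7):dx=+7,dy=+5->C; (5,6):dx=+1,dy=-1->D; (5,7):dx=-2,dy=-3->C
  (6,7):dx=-3,dy=-2->C
Step 2: C = 12, D = 9, total pairs = 21.
Step 3: tau = (C - D)/(n(n-1)/2) = (12 - 9)/21 = 0.142857.
Step 4: Exact two-sided p-value (enumerate n! = 5040 permutations of y under H0): p = 0.772619.
Step 5: alpha = 0.1. fail to reject H0.

tau_b = 0.1429 (C=12, D=9), p = 0.772619, fail to reject H0.


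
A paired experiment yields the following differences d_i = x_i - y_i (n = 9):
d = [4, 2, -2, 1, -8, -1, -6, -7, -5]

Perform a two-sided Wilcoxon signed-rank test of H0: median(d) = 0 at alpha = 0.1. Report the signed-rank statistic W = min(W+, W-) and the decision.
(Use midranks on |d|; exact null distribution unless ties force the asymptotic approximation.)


Step 1: Drop any zero differences (none here) and take |d_i|.
|d| = [4, 2, 2, 1, 8, 1, 6, 7, 5]
Step 2: Midrank |d_i| (ties get averaged ranks).
ranks: |4|->5, |2|->3.5, |2|->3.5, |1|->1.5, |8|->9, |1|->1.5, |6|->7, |7|->8, |5|->6
Step 3: Attach original signs; sum ranks with positive sign and with negative sign.
W+ = 5 + 3.5 + 1.5 = 10
W- = 3.5 + 9 + 1.5 + 7 + 8 + 6 = 35
(Check: W+ + W- = 45 should equal n(n+1)/2 = 45.)
Step 4: Test statistic W = min(W+, W-) = 10.
Step 5: Ties in |d|, so use the tie-corrected normal approximation.
        E[W] = n(n+1)/4 = 9*10/4 = 22.5.
        Tie groups: |d|=1 (t=2), |d|=2 (t=2); sum(t^3 - t) = 12.
        Var[W] = n(n+1)(2n+1)/24 - sum(t^3-t)/48 = 1710/24 - 12/48 = 71.
        z = (W - E[W]) / sqrt(Var[W]) = (10 - 22.5) / 8.4261 = -1.4835.
        Two-sided p = 2*Phi(z) = 0.137948.
Step 6: alpha = 0.1. fail to reject H0.

W+ = 10, W- = 35, W = min = 10, p = 0.137948, fail to reject H0.


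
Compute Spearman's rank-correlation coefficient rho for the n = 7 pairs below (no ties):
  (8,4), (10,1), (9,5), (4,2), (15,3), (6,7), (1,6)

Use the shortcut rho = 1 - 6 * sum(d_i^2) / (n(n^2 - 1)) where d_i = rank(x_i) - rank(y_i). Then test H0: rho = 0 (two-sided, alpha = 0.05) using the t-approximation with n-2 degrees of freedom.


Step 1: Rank x and y separately (midranks; no ties here).
rank(x): 8->4, 10->6, 9->5, 4->2, 15->7, 6->3, 1->1
rank(y): 4->4, 1->1, 5->5, 2->2, 3->3, 7->7, 6->6
Step 2: d_i = R_x(i) - R_y(i); compute d_i^2.
  (4-4)^2=0, (6-1)^2=25, (5-5)^2=0, (2-2)^2=0, (7-3)^2=16, (3-7)^2=16, (1-6)^2=25
sum(d^2) = 82.
Step 3: rho = 1 - 6*82 / (7*(7^2 - 1)) = 1 - 492/336 = -0.464286.
Step 4: Under H0, t = rho * sqrt((n-2)/(1-rho^2)) = -1.1722 ~ t(5).
Step 5: Two-sided p-value from the t-distribution with 5 df = 0.293934.
Step 6: alpha = 0.05. fail to reject H0.

rho = -0.4643, p = 0.293934, fail to reject H0 at alpha = 0.05.


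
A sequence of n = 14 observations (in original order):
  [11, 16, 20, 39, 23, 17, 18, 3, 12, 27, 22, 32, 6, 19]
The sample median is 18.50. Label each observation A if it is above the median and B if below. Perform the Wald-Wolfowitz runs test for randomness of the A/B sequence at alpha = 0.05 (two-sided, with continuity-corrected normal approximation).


Step 1: Compute median = 18.50; label A = above, B = below.
Labels in order: BBAAABBBBAAABA  (n_A = 7, n_B = 7)
Step 2: Count runs R = 6.
Step 3: Under H0 (random ordering), E[R] = 2*n_A*n_B/(n_A+n_B) + 1 = 2*7*7/14 + 1 = 8.0000.
        Var[R] = 2*n_A*n_B*(2*n_A*n_B - n_A - n_B) / ((n_A+n_B)^2 * (n_A+n_B-1)) = 8232/2548 = 3.2308.
        SD[R] = 1.7974.
Step 4: Continuity-corrected z = (R + 0.5 - E[R]) / SD[R] = (6 + 0.5 - 8.0000) / 1.7974 = -0.8345.
Step 5: Two-sided p-value via normal approximation = 2*(1 - Phi(|z|)) = 0.403986.
Step 6: alpha = 0.05. fail to reject H0.

R = 6, z = -0.8345, p = 0.403986, fail to reject H0.


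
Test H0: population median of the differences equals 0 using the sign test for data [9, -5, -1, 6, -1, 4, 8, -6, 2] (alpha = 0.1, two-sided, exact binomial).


Step 1: Discard zero differences. Original n = 9; n_eff = number of nonzero differences = 9.
Nonzero differences (with sign): +9, -5, -1, +6, -1, +4, +8, -6, +2
Step 2: Count signs: positive = 5, negative = 4.
Step 3: Under H0: P(positive) = 0.5, so the number of positives S ~ Bin(9, 0.5).
Step 4: Two-sided exact p-value = sum of Bin(9,0.5) probabilities at or below the observed probability = 1.000000.
Step 5: alpha = 0.1. fail to reject H0.

n_eff = 9, pos = 5, neg = 4, p = 1.000000, fail to reject H0.


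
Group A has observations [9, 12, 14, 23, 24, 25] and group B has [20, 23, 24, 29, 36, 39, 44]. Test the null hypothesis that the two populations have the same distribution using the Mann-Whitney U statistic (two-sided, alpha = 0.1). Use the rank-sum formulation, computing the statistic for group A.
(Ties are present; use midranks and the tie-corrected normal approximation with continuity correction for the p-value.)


Step 1: Combine and sort all 13 observations; assign midranks.
sorted (value, group): (9,X), (12,X), (14,X), (20,Y), (23,X), (23,Y), (24,X), (24,Y), (25,X), (29,Y), (36,Y), (39,Y), (44,Y)
ranks: 9->1, 12->2, 14->3, 20->4, 23->5.5, 23->5.5, 24->7.5, 24->7.5, 25->9, 29->10, 36->11, 39->12, 44->13
Step 2: Rank sum for X: R1 = 1 + 2 + 3 + 5.5 + 7.5 + 9 = 28.
Step 3: U_X = R1 - n1(n1+1)/2 = 28 - 6*7/2 = 28 - 21 = 7.
       U_Y = n1*n2 - U_X = 42 - 7 = 35.
Step 4: Ties are present, so use the tie-corrected normal approximation (with continuity correction) for the p-value.
Step 5: p-value = 0.053126; compare to alpha = 0.1. reject H0.

U_X = 7, p = 0.053126, reject H0 at alpha = 0.1.


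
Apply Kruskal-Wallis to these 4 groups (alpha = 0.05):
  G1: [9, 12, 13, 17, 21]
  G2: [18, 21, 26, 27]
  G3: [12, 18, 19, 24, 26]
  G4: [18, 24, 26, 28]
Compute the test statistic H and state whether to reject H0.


Step 1: Combine all N = 18 observations and assign midranks.
sorted (value, group, rank): (9,G1,1), (12,G1,2.5), (12,G3,2.5), (13,G1,4), (17,G1,5), (18,G2,7), (18,G3,7), (18,G4,7), (19,G3,9), (21,G1,10.5), (21,G2,10.5), (24,G3,12.5), (24,G4,12.5), (26,G2,15), (26,G3,15), (26,G4,15), (27,G2,17), (28,G4,18)
Step 2: Sum ranks within each group.
R_1 = 23 (n_1 = 5)
R_2 = 49.5 (n_2 = 4)
R_3 = 46 (n_3 = 5)
R_4 = 52.5 (n_4 = 4)
Step 3: H = 12/(N(N+1)) * sum(R_i^2/n_i) - 3(N+1)
     = 12/(18*19) * (23^2/5 + 49.5^2/4 + 46^2/5 + 52.5^2/4) - 3*19
     = 0.035088 * 1830.62 - 57
     = 7.232456.
Step 4: Ties present; correction factor C = 1 - 66/(18^3 - 18) = 0.988648. Corrected H = 7.232456 / 0.988648 = 7.315501.
Step 5: Under H0, H ~ chi^2(3); p-value = 0.062493.
Step 6: alpha = 0.05. fail to reject H0.

H = 7.3155, df = 3, p = 0.062493, fail to reject H0.


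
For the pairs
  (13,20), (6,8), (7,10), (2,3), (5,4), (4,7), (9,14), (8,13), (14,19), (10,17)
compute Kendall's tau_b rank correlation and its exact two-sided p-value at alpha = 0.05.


Step 1: Enumerate the 45 unordered pairs (i,j) with i<j and classify each by sign(x_j-x_i) * sign(y_j-y_i).
  (1,2):dx=-7,dy=-12->C; (1,3):dx=-6,dy=-10->C; (1,4):dx=-11,dy=-17->C; (1,5):dx=-8,dy=-16->C
  (1,6):dx=-9,dy=-13->C; (1,7):dx=-4,dy=-6->C; (1,8):dx=-5,dy=-7->C; (1,9):dx=+1,dy=-1->D
  (1,10):dx=-3,dy=-3->C; (2,3):dx=+1,dy=+2->C; (2,4):dx=-4,dy=-5->C; (2,5):dx=-1,dy=-4->C
  (2,6):dx=-2,dy=-1->C; (2,7):dx=+3,dy=+6->C; (2,8):dx=+2,dy=+5->C; (2,9):dx=+8,dy=+11->C
  (2,10):dx=+4,dy=+9->C; (3,4):dx=-5,dy=-7->C; (3,5):dx=-2,dy=-6->C; (3,6):dx=-3,dy=-3->C
  (3,7):dx=+2,dy=+4->C; (3,8):dx=+1,dy=+3->C; (3,9):dx=+7,dy=+9->C; (3,10):dx=+3,dy=+7->C
  (4,5):dx=+3,dy=+1->C; (4,6):dx=+2,dy=+4->C; (4,7):dx=+7,dy=+11->C; (4,8):dx=+6,dy=+10->C
  (4,9):dx=+12,dy=+16->C; (4,10):dx=+8,dy=+14->C; (5,6):dx=-1,dy=+3->D; (5,7):dx=+4,dy=+10->C
  (5,8):dx=+3,dy=+9->C; (5,9):dx=+9,dy=+15->C; (5,10):dx=+5,dy=+13->C; (6,7):dx=+5,dy=+7->C
  (6,8):dx=+4,dy=+6->C; (6,9):dx=+10,dy=+12->C; (6,10):dx=+6,dy=+10->C; (7,8):dx=-1,dy=-1->C
  (7,9):dx=+5,dy=+5->C; (7,10):dx=+1,dy=+3->C; (8,9):dx=+6,dy=+6->C; (8,10):dx=+2,dy=+4->C
  (9,10):dx=-4,dy=-2->C
Step 2: C = 43, D = 2, total pairs = 45.
Step 3: tau = (C - D)/(n(n-1)/2) = (43 - 2)/45 = 0.911111.
Step 4: Exact two-sided p-value (enumerate n! = 3628800 permutations of y under H0): p = 0.000030.
Step 5: alpha = 0.05. reject H0.

tau_b = 0.9111 (C=43, D=2), p = 0.000030, reject H0.


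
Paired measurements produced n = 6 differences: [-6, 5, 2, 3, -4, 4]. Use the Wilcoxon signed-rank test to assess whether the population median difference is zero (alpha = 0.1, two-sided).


Step 1: Drop any zero differences (none here) and take |d_i|.
|d| = [6, 5, 2, 3, 4, 4]
Step 2: Midrank |d_i| (ties get averaged ranks).
ranks: |6|->6, |5|->5, |2|->1, |3|->2, |4|->3.5, |4|->3.5
Step 3: Attach original signs; sum ranks with positive sign and with negative sign.
W+ = 5 + 1 + 2 + 3.5 = 11.5
W- = 6 + 3.5 = 9.5
(Check: W+ + W- = 21 should equal n(n+1)/2 = 21.)
Step 4: Test statistic W = min(W+, W-) = 9.5.
Step 5: Ties in |d|, so use the tie-corrected normal approximation.
        E[W] = n(n+1)/4 = 6*7/4 = 10.5.
        Tie groups: |d|=4 (t=2); sum(t^3 - t) = 6.
        Var[W] = n(n+1)(2n+1)/24 - sum(t^3-t)/48 = 546/24 - 6/48 = 22.625.
        z = (W - E[W]) / sqrt(Var[W]) = (9.5 - 10.5) / 4.7566 = -0.2102.
        Two-sided p = 2*Phi(z) = 0.833484.
Step 6: alpha = 0.1. fail to reject H0.

W+ = 11.5, W- = 9.5, W = min = 9.5, p = 0.833484, fail to reject H0.


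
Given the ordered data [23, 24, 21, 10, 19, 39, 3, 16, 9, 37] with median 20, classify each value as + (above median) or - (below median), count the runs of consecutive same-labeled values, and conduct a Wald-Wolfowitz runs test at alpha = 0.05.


Step 1: Compute median = 20; label A = above, B = below.
Labels in order: AAABBABBBA  (n_A = 5, n_B = 5)
Step 2: Count runs R = 5.
Step 3: Under H0 (random ordering), E[R] = 2*n_A*n_B/(n_A+n_B) + 1 = 2*5*5/10 + 1 = 6.0000.
        Var[R] = 2*n_A*n_B*(2*n_A*n_B - n_A - n_B) / ((n_A+n_B)^2 * (n_A+n_B-1)) = 2000/900 = 2.2222.
        SD[R] = 1.4907.
Step 4: Continuity-corrected z = (R + 0.5 - E[R]) / SD[R] = (5 + 0.5 - 6.0000) / 1.4907 = -0.3354.
Step 5: Two-sided p-value via normal approximation = 2*(1 - Phi(|z|)) = 0.737316.
Step 6: alpha = 0.05. fail to reject H0.

R = 5, z = -0.3354, p = 0.737316, fail to reject H0.


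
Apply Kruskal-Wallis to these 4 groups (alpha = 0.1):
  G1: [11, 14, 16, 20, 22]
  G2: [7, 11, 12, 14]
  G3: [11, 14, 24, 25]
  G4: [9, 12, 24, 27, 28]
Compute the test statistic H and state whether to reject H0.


Step 1: Combine all N = 18 observations and assign midranks.
sorted (value, group, rank): (7,G2,1), (9,G4,2), (11,G1,4), (11,G2,4), (11,G3,4), (12,G2,6.5), (12,G4,6.5), (14,G1,9), (14,G2,9), (14,G3,9), (16,G1,11), (20,G1,12), (22,G1,13), (24,G3,14.5), (24,G4,14.5), (25,G3,16), (27,G4,17), (28,G4,18)
Step 2: Sum ranks within each group.
R_1 = 49 (n_1 = 5)
R_2 = 20.5 (n_2 = 4)
R_3 = 43.5 (n_3 = 4)
R_4 = 58 (n_4 = 5)
Step 3: H = 12/(N(N+1)) * sum(R_i^2/n_i) - 3(N+1)
     = 12/(18*19) * (49^2/5 + 20.5^2/4 + 43.5^2/4 + 58^2/5) - 3*19
     = 0.035088 * 1731.12 - 57
     = 3.741228.
Step 4: Ties present; correction factor C = 1 - 60/(18^3 - 18) = 0.989680. Corrected H = 3.741228 / 0.989680 = 3.780240.
Step 5: Under H0, H ~ chi^2(3); p-value = 0.286193.
Step 6: alpha = 0.1. fail to reject H0.

H = 3.7802, df = 3, p = 0.286193, fail to reject H0.


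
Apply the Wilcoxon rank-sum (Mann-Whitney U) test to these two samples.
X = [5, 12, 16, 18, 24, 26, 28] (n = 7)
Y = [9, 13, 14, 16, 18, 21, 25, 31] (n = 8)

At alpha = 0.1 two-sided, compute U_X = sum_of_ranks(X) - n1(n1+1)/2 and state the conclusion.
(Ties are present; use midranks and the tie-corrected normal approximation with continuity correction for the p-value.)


Step 1: Combine and sort all 15 observations; assign midranks.
sorted (value, group): (5,X), (9,Y), (12,X), (13,Y), (14,Y), (16,X), (16,Y), (18,X), (18,Y), (21,Y), (24,X), (25,Y), (26,X), (28,X), (31,Y)
ranks: 5->1, 9->2, 12->3, 13->4, 14->5, 16->6.5, 16->6.5, 18->8.5, 18->8.5, 21->10, 24->11, 25->12, 26->13, 28->14, 31->15
Step 2: Rank sum for X: R1 = 1 + 3 + 6.5 + 8.5 + 11 + 13 + 14 = 57.
Step 3: U_X = R1 - n1(n1+1)/2 = 57 - 7*8/2 = 57 - 28 = 29.
       U_Y = n1*n2 - U_X = 56 - 29 = 27.
Step 4: Ties are present, so use the tie-corrected normal approximation (with continuity correction) for the p-value.
Step 5: p-value = 0.953775; compare to alpha = 0.1. fail to reject H0.

U_X = 29, p = 0.953775, fail to reject H0 at alpha = 0.1.


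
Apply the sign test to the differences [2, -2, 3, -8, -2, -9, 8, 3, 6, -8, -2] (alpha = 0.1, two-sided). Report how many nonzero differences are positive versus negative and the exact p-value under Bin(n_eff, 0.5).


Step 1: Discard zero differences. Original n = 11; n_eff = number of nonzero differences = 11.
Nonzero differences (with sign): +2, -2, +3, -8, -2, -9, +8, +3, +6, -8, -2
Step 2: Count signs: positive = 5, negative = 6.
Step 3: Under H0: P(positive) = 0.5, so the number of positives S ~ Bin(11, 0.5).
Step 4: Two-sided exact p-value = sum of Bin(11,0.5) probabilities at or below the observed probability = 1.000000.
Step 5: alpha = 0.1. fail to reject H0.

n_eff = 11, pos = 5, neg = 6, p = 1.000000, fail to reject H0.


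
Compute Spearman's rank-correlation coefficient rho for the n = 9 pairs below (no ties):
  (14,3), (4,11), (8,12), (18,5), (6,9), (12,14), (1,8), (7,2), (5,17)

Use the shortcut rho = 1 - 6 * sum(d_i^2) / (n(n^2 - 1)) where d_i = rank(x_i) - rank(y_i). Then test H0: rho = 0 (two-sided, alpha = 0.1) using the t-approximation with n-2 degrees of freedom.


Step 1: Rank x and y separately (midranks; no ties here).
rank(x): 14->8, 4->2, 8->6, 18->9, 6->4, 12->7, 1->1, 7->5, 5->3
rank(y): 3->2, 11->6, 12->7, 5->3, 9->5, 14->8, 8->4, 2->1, 17->9
Step 2: d_i = R_x(i) - R_y(i); compute d_i^2.
  (8-2)^2=36, (2-6)^2=16, (6-7)^2=1, (9-3)^2=36, (4-5)^2=1, (7-8)^2=1, (1-4)^2=9, (5-1)^2=16, (3-9)^2=36
sum(d^2) = 152.
Step 3: rho = 1 - 6*152 / (9*(9^2 - 1)) = 1 - 912/720 = -0.266667.
Step 4: Under H0, t = rho * sqrt((n-2)/(1-rho^2)) = -0.7320 ~ t(7).
Step 5: Two-sided p-value from the t-distribution with 7 df = 0.487922.
Step 6: alpha = 0.1. fail to reject H0.

rho = -0.2667, p = 0.487922, fail to reject H0 at alpha = 0.1.


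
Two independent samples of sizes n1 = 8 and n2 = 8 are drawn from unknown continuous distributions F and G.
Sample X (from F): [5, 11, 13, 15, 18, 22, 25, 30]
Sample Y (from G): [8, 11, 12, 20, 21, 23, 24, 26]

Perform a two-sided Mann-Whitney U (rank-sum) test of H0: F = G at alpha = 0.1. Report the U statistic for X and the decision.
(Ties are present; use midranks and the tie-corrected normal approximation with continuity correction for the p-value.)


Step 1: Combine and sort all 16 observations; assign midranks.
sorted (value, group): (5,X), (8,Y), (11,X), (11,Y), (12,Y), (13,X), (15,X), (18,X), (20,Y), (21,Y), (22,X), (23,Y), (24,Y), (25,X), (26,Y), (30,X)
ranks: 5->1, 8->2, 11->3.5, 11->3.5, 12->5, 13->6, 15->7, 18->8, 20->9, 21->10, 22->11, 23->12, 24->13, 25->14, 26->15, 30->16
Step 2: Rank sum for X: R1 = 1 + 3.5 + 6 + 7 + 8 + 11 + 14 + 16 = 66.5.
Step 3: U_X = R1 - n1(n1+1)/2 = 66.5 - 8*9/2 = 66.5 - 36 = 30.5.
       U_Y = n1*n2 - U_X = 64 - 30.5 = 33.5.
Step 4: Ties are present, so use the tie-corrected normal approximation (with continuity correction) for the p-value.
Step 5: p-value = 0.916298; compare to alpha = 0.1. fail to reject H0.

U_X = 30.5, p = 0.916298, fail to reject H0 at alpha = 0.1.


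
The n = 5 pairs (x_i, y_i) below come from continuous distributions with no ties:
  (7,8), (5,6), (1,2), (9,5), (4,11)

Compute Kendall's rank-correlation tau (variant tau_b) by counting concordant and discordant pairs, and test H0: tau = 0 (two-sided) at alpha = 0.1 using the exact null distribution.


Step 1: Enumerate the 10 unordered pairs (i,j) with i<j and classify each by sign(x_j-x_i) * sign(y_j-y_i).
  (1,2):dx=-2,dy=-2->C; (1,3):dx=-6,dy=-6->C; (1,4):dx=+2,dy=-3->D; (1,5):dx=-3,dy=+3->D
  (2,3):dx=-4,dy=-4->C; (2,4):dx=+4,dy=-1->D; (2,5):dx=-1,dy=+5->D; (3,4):dx=+8,dy=+3->C
  (3,5):dx=+3,dy=+9->C; (4,5):dx=-5,dy=+6->D
Step 2: C = 5, D = 5, total pairs = 10.
Step 3: tau = (C - D)/(n(n-1)/2) = (5 - 5)/10 = 0.000000.
Step 4: Exact two-sided p-value (enumerate n! = 120 permutations of y under H0): p = 1.000000.
Step 5: alpha = 0.1. fail to reject H0.

tau_b = 0.0000 (C=5, D=5), p = 1.000000, fail to reject H0.


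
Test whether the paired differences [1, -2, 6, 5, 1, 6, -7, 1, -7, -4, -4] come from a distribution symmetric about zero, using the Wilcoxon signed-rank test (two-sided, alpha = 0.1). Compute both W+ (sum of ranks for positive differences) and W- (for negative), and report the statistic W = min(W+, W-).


Step 1: Drop any zero differences (none here) and take |d_i|.
|d| = [1, 2, 6, 5, 1, 6, 7, 1, 7, 4, 4]
Step 2: Midrank |d_i| (ties get averaged ranks).
ranks: |1|->2, |2|->4, |6|->8.5, |5|->7, |1|->2, |6|->8.5, |7|->10.5, |1|->2, |7|->10.5, |4|->5.5, |4|->5.5
Step 3: Attach original signs; sum ranks with positive sign and with negative sign.
W+ = 2 + 8.5 + 7 + 2 + 8.5 + 2 = 30
W- = 4 + 10.5 + 10.5 + 5.5 + 5.5 = 36
(Check: W+ + W- = 66 should equal n(n+1)/2 = 66.)
Step 4: Test statistic W = min(W+, W-) = 30.
Step 5: Ties in |d|, so use the tie-corrected normal approximation.
        E[W] = n(n+1)/4 = 11*12/4 = 33.
        Tie groups: |d|=1 (t=3), |d|=4 (t=2), |d|=6 (t=2), |d|=7 (t=2); sum(t^3 - t) = 42.
        Var[W] = n(n+1)(2n+1)/24 - sum(t^3-t)/48 = 3036/24 - 42/48 = 125.625.
        z = (W - E[W]) / sqrt(Var[W]) = (30 - 33) / 11.2083 = -0.2677.
        Two-sided p = 2*Phi(z) = 0.788961.
Step 6: alpha = 0.1. fail to reject H0.

W+ = 30, W- = 36, W = min = 30, p = 0.788961, fail to reject H0.
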